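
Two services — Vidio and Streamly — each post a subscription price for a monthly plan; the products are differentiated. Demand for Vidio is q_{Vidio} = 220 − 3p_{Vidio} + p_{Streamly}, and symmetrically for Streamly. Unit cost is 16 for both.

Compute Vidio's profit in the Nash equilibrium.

4241.28

Vidio's profit: π = (p_{Vidio} − 16)(220 − 3p_{Vidio} + p_{Streamly}).
∂π/∂p_{Vidio} = 268 − 6p_{Vidio} + p_{Streamly} = 0 ⇒ p_{Vidio} = 134/3 + (1/6)p_{Streamly}.
By symmetry p_{Streamly} = p_{Vidio}; substituting into the reaction function, (5/6)p_{Vidio} = 134/3 and p_{Vidio} = 53.6.
q_{Vidio} = 220 − 3·53.6 + 53.6 = 112.8.
Profit = (53.6 − 16)·112.8 = 4241.28.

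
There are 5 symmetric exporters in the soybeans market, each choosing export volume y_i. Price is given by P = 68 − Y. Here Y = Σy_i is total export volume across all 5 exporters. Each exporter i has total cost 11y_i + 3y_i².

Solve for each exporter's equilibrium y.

A representative exporter's profit is π_i = y_i(68 − Y) − 11y_i − 3y_i², with Y = y_i + Σ_{j≠i} y_j.
First-order condition: 57 − 8y_i − Σ_{j≠i} y_j = 0.
In a symmetric equilibrium every exporter chooses the same y, so Σ_{j≠i} y_j = 4y. The condition becomes 57 − 12y = 0, giving y = 57/12 = 4.75.

4.75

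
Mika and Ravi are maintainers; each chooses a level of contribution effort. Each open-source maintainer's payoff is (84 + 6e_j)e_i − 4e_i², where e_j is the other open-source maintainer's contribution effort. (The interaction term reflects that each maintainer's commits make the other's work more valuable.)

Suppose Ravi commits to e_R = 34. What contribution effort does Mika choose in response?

36

Mika's payoff is (84 + 6e_R)e_M − 4e_M².
∂π/∂e_M = 84 + 6e_R − 8e_M = 0, so e_M = 10.5 + 0.75e_R.
At e_R = 34: e_M = 10.5 + 0.75·34 = 36.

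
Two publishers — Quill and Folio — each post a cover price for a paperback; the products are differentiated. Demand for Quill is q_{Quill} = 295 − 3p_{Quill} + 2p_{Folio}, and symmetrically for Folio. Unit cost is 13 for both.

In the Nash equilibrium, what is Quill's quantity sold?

Quill's profit: π = (p_{Quill} − 13)(295 − 3p_{Quill} + 2p_{Folio}).
∂π/∂p_{Quill} = 334 − 6p_{Quill} + 2p_{Folio} = 0 ⇒ p_{Quill} = 167/3 + (1/3)p_{Folio}.
By symmetry p_{Folio} = p_{Quill}; substituting into the reaction function, (2/3)p_{Quill} = 167/3 and p_{Quill} = 83.5.
q_{Quill} = 295 − 3·83.5 + 2·83.5 = 211.5.

211.5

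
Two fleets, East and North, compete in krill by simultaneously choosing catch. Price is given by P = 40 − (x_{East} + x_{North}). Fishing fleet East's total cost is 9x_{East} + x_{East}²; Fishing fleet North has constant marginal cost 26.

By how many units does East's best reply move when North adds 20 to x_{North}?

Fishing fleet East's profit: π = x_{East}(40 − (x_{East} + x_{North})) − 9x_{East} − x_{East}².
∂π/∂x_{East} = 31 − 4x_{East} − x_{North} = 0, so x_{East} = 7.75 − 0.25x_{North}.
The reaction-function slope is −0.25, so a 20-unit rise in x_{North} moves x_{East} by −0.25 × 20 = −5. East's best response falls — the actions are strategic substitutes.

-5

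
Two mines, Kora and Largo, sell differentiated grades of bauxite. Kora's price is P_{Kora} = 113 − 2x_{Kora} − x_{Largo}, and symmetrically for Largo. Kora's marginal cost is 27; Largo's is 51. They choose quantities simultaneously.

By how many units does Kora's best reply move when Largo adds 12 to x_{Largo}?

Mine Kora's profit: π = x_{Kora}(113 − 2x_{Kora} − x_{Largo}) − 27x_{Kora}.
∂π/∂x_{Kora} = 86 − 4x_{Kora} − x_{Largo} = 0 ⇒ x_{Kora} = 21.5 − 0.25x_{Largo}.
The reaction-function slope is −0.25, so a 12-unit rise in x_{Largo} moves x_{Kora} by −0.25 × 12 = −3. Kora's best response falls — the actions are strategic substitutes.

-3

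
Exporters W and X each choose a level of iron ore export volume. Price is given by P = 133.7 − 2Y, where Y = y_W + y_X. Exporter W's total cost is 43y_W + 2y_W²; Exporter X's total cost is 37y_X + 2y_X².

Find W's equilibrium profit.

Exporter W's profit: π = y_W(133.7 − 2(y_W + y_X)) − 43y_W − 2y_W².
∂π/∂y_W = 90.7 − 8y_W − 2y_X = 0, so y_W = 11.3375 − 0.25y_X.
By the same steps for X: y_X = 12.0875 − 0.25y_W.
Solving the two reaction functions simultaneously: (1 − (−0.25)(−0.25))y_W = 11.3375 − 0.25·12.0875, so 0.9375y_W = 2661/320 and y_W = 8.87.
Then y_X = 12.0875 − 0.25·8.87 = 9.87.
Price P = 133.7 − 2·18.74 = 96.22.
W's profit: (96.22 − 43)·8.87 − 2(8.87)² = 314.7076.

314.7076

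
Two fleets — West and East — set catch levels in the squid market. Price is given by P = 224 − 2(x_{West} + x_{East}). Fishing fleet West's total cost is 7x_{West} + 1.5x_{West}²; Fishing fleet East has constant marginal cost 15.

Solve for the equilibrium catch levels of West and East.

Fishing fleet West's profit: π = x_{West}(224 − 2(x_{West} + x_{East})) − 7x_{West} − 1.5x_{West}².
∂π/∂x_{West} = 217 − 7x_{West} − 2x_{East} = 0, so x_{West} = 31 − (2/7)x_{East}.
For East: ∂π/∂x_{East} = 209 − 4x_{East} − 2x_{West} = 0 ⇒ x_{East} = 52.25 − 0.5x_{West}.
Substituting the second reaction function into the first: x_{West} = 31 − (2/7)(52.25 − 0.5x_{West}), which gives (6/7)x_{West} = 225/14 ⇒ x_{West} = 18.75.
Then x_{East} = 52.25 − 0.5·18.75 = 42.875.

18.75, 42.875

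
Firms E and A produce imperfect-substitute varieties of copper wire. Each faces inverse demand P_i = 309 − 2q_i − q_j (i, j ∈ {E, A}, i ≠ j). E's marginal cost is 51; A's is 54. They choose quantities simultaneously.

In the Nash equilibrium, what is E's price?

Firm E's profit: π = q_E(309 − 2q_E − q_A) − 51q_E.
∂π/∂q_E = 258 − 4q_E − q_A = 0 ⇒ q_E = 64.5 − 0.25q_A.
Similarly q_A = 63.75 − 0.25q_E.
Substituting the second reaction function into the first: q_E = 64.5 − 0.25(63.75 − 0.25q_E), which gives 0.9375q_E = 48.5625 ⇒ q_E = 51.8.
Then q_A = 63.75 − 0.25·51.8 = 50.8.
P_E = 309 − 2·51.8 − 50.8 = 154.6.

154.6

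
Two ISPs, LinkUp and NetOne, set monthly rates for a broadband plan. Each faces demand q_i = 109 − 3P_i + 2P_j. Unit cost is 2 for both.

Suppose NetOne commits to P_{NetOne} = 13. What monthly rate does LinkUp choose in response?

LinkUp's profit: π = (P_{LinkUp} − 2)(109 − 3P_{LinkUp} + 2P_{NetOne}).
∂π/∂P_{LinkUp} = 115 − 6P_{LinkUp} + 2P_{NetOne} = 0 ⇒ P_{LinkUp} = 115/6 + (1/3)P_{NetOne}.
At P_{NetOne} = 13: P_{LinkUp} = 115/6 + (1/3)·13 = 23.5.

23.5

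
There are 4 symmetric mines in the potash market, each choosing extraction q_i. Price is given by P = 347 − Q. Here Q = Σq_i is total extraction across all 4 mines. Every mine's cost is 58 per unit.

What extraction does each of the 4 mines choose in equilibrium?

57.8

A representative mine's profit is π_i = q_i(347 − Q) − 58q_i, with Q = q_i + Σ_{j≠i} q_j.
First-order condition: 289 − 2q_i − Σ_{j≠i} q_j = 0.
With identical mines, set every q_j = q: then 289 − 2q − 3q = 0, i.e. q = 289/5 = 57.8.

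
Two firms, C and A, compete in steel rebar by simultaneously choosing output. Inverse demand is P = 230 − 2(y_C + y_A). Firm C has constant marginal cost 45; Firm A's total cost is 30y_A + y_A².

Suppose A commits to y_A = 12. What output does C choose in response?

40.25

Firm C's profit: π = y_C(230 − 2(y_C + y_A)) − 45y_C.
∂π/∂y_C = 185 − 4y_C − 2y_A = 0, so y_C = 46.25 − 0.5y_A.
At y_A = 12: y_C = 46.25 − 0.5·12 = 40.25.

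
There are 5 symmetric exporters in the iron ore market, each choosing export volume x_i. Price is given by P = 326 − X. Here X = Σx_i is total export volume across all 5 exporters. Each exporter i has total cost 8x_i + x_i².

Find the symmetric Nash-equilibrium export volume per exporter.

A representative exporter's profit is π_i = x_i(326 − X) − 8x_i − x_i², with X = x_i + Σ_{j≠i} x_j.
First-order condition: 318 − 4x_i − Σ_{j≠i} x_j = 0.
In a symmetric equilibrium every exporter chooses the same x, so Σ_{j≠i} x_j = 4x. The condition becomes 318 − 8x = 0, giving x = 318/8 = 39.75.

39.75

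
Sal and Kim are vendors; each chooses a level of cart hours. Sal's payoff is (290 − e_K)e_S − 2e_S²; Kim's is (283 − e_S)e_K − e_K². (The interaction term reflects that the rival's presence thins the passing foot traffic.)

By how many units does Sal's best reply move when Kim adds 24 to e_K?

-6

Expanding Sal's payoff: 290e_S − e_Ke_S − 2e_S².
∂π/∂e_S = 290 − e_K − 4e_S = 0, so e_S = 72.5 − 0.25e_K.
The reaction-function slope is −0.25, so a 24-unit rise in e_K moves e_S by −0.25 × 24 = −6. Sal's best response falls — the actions are strategic substitutes.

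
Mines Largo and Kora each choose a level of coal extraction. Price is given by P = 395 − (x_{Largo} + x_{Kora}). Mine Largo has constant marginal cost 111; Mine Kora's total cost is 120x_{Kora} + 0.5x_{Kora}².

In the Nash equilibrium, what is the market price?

Mine Largo's profit: π = x_{Largo}(395 − (x_{Largo} + x_{Kora})) − 111x_{Largo}.
∂π/∂x_{Largo} = 284 − 2x_{Largo} − x_{Kora} = 0, so x_{Largo} = 142 − 0.5x_{Kora}.
For Kora: ∂π/∂x_{Kora} = 275 − 3x_{Kora} − x_{Largo} = 0 ⇒ x_{Kora} = 275/3 − (1/3)x_{Largo}.
Substituting the second reaction function into the first: x_{Largo} = 142 − 0.5(275/3 − (1/3)x_{Largo}), which gives (5/6)x_{Largo} = 577/6 ⇒ x_{Largo} = 115.4.
Then x_{Kora} = 275/3 − (1/3)·115.4 = 53.2.
Equilibrium price: P = 395 − 168.6 = 226.4.

226.4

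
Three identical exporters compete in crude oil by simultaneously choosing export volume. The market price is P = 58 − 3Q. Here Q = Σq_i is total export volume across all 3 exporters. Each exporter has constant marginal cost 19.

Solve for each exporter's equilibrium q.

A representative exporter's profit is π_i = q_i(58 − 3Q) − 19q_i, with Q = q_i + Σ_{j≠i} q_j.
First-order condition: 39 − 6q_i − 3Σ_{j≠i} q_j = 0.
Imposing symmetry (q_j = q for all j) turns Σ_{j≠i} q_j into 2q, so 39 = 12q and q = 3.25.

3.25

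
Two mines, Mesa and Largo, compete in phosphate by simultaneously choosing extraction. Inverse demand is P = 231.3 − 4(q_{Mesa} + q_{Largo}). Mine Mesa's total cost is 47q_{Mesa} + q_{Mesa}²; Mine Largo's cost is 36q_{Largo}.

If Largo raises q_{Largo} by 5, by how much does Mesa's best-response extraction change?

-2

Mine Mesa's profit: π = q_{Mesa}(231.3 − 4(q_{Mesa} + q_{Largo})) − 47q_{Mesa} − q_{Mesa}².
∂π/∂q_{Mesa} = 184.3 − 10q_{Mesa} − 4q_{Largo} = 0, so q_{Mesa} = 18.43 − 0.4q_{Largo}.
The reaction-function slope is −0.4, so a 5-unit rise in q_{Largo} moves q_{Mesa} by −0.4 × 5 = −2. Mesa's best response falls — the actions are strategic substitutes.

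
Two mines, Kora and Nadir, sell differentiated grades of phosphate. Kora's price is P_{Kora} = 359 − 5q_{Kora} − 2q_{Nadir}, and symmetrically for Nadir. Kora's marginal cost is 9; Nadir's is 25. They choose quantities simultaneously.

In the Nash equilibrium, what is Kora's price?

156.5

Mine Kora's profit: π = q_{Kora}(359 − 5q_{Kora} − 2q_{Nadir}) − 9q_{Kora}.
∂π/∂q_{Kora} = 350 − 10q_{Kora} − 2q_{Nadir} = 0 ⇒ q_{Kora} = 35 − 0.2q_{Nadir}.
Similarly q_{Nadir} = 33.4 − 0.2q_{Kora}.
Substituting the second reaction function into the first: q_{Kora} = 35 − 0.2(33.4 − 0.2q_{Kora}), which gives 0.96q_{Kora} = 28.32 ⇒ q_{Kora} = 29.5.
Then q_{Nadir} = 33.4 − 0.2·29.5 = 27.5.
P_{Kora} = 359 − 5·29.5 − 2·27.5 = 156.5.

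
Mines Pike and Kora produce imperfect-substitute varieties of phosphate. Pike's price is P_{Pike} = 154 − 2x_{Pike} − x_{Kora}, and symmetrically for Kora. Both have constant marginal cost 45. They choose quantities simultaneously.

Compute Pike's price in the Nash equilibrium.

88.6

Mine Pike's profit: π = x_{Pike}(154 − 2x_{Pike} − x_{Kora}) − 45x_{Pike}.
∂π/∂x_{Pike} = 109 − 4x_{Pike} − x_{Kora} = 0 ⇒ x_{Pike} = 27.25 − 0.25x_{Kora}.
By symmetry x_{Kora} = x_{Pike}; substituting into the reaction function, 1.25x_{Pike} = 27.25 and x_{Pike} = 21.8.
P_{Pike} = 154 − 2·21.8 − 21.8 = 88.6.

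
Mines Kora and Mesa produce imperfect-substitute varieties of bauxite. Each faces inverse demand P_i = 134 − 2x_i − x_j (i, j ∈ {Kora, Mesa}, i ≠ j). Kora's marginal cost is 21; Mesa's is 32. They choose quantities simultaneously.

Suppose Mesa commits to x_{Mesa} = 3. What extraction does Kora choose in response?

27.5

Mine Kora's profit: π = x_{Kora}(134 − 2x_{Kora} − x_{Mesa}) − 21x_{Kora}.
∂π/∂x_{Kora} = 113 − 4x_{Kora} − x_{Mesa} = 0 ⇒ x_{Kora} = 28.25 − 0.25x_{Mesa}.
At x_{Mesa} = 3: x_{Kora} = 28.25 − 0.25·3 = 27.5.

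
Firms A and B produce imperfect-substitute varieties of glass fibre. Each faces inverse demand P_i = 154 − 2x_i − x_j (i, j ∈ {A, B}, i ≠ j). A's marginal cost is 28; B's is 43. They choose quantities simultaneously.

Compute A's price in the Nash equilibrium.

80.4

Firm A's profit: π = x_A(154 − 2x_A − x_B) − 28x_A.
∂π/∂x_A = 126 − 4x_A − x_B = 0 ⇒ x_A = 31.5 − 0.25x_B.
Similarly x_B = 27.75 − 0.25x_A.
Solving the two reaction functions simultaneously: (1 − (−0.25)(−0.25))x_A = 31.5 − 0.25·27.75, so 0.9375x_A = 24.5625 and x_A = 26.2.
Then x_B = 27.75 − 0.25·26.2 = 21.2.
P_A = 154 − 2·26.2 − 21.2 = 80.4.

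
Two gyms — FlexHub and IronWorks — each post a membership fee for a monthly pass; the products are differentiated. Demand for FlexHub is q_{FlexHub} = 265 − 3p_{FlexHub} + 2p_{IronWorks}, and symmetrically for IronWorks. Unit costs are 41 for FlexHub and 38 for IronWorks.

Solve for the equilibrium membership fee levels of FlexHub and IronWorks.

96.4375, 95.3125

FlexHub's profit: π = (p_{FlexHub} − 41)(265 − 3p_{FlexHub} + 2p_{IronWorks}).
∂π/∂p_{FlexHub} = 388 − 6p_{FlexHub} + 2p_{IronWorks} = 0 ⇒ p_{FlexHub} = 194/3 + (1/3)p_{IronWorks}.
Similarly p_{IronWorks} = 379/6 + (1/3)p_{FlexHub}.
Substituting the second reaction function into the first: p_{FlexHub} = 194/3 + (1/3)(379/6 + (1/3)p_{FlexHub}), which gives (8/9)p_{FlexHub} = 1543/18 ⇒ p_{FlexHub} = 96.4375.
Then p_{IronWorks} = 379/6 + (1/3)·96.4375 = 95.3125.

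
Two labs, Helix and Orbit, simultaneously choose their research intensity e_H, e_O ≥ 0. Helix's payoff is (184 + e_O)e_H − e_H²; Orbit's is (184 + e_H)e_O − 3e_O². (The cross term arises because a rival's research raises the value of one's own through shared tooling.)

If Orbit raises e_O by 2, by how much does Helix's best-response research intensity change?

Expanding Helix's payoff: 184e_H + e_Oe_H − e_H².
∂π/∂e_H = 184 + e_O − 2e_H = 0, so e_H = 92 + 0.5e_O.
The reaction-function slope is 0.5, so a 2-unit rise in e_O moves e_H by 0.5 × 2 = 1. Helix's best response rises — the actions are strategic complements.

1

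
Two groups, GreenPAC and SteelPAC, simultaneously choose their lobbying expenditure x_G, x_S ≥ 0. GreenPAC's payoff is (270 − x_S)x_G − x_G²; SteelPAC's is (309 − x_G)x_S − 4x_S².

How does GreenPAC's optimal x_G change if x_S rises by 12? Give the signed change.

Expanding GreenPAC's payoff: 270x_G − x_Sx_G − x_G².
∂π/∂x_G = 270 − x_S − 2x_G = 0, so x_G = 135 − 0.5x_S.
The reaction-function slope is −0.5, so a 12-unit rise in x_S moves x_G by −0.5 × 12 = −6. GreenPAC's best response falls — the actions are strategic substitutes.

-6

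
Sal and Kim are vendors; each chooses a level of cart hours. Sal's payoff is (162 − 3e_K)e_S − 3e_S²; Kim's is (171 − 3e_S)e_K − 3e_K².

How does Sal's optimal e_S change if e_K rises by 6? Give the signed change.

Expanding Sal's payoff: 162e_S − 3e_Ke_S − 3e_S².
∂π/∂e_S = 162 − 3e_K − 6e_S = 0, so e_S = 27 − 0.5e_K.
The reaction-function slope is −0.5, so a 6-unit rise in e_K moves e_S by −0.5 × 6 = −3. Sal's best response falls — the actions are strategic substitutes.

-3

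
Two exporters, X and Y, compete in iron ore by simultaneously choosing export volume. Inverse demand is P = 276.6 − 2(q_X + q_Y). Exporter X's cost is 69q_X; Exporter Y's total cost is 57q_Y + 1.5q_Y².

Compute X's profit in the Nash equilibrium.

Exporter X's profit: π = q_X(276.6 − 2(q_X + q_Y)) − 69q_X.
∂π/∂q_X = 207.6 − 4q_X − 2q_Y = 0, so q_X = 51.9 − 0.5q_Y.
For Y: ∂π/∂q_Y = 219.6 − 7q_Y − 2q_X = 0 ⇒ q_Y = 1098/35 − (2/7)q_X.
Substituting the second reaction function into the first: q_X = 51.9 − 0.5(1098/35 − (2/7)q_X), which gives (6/7)q_X = 507/14 ⇒ q_X = 42.25.
Then q_Y = 1098/35 − (2/7)·42.25 = 19.3.
Price P = 276.6 − 2·61.55 = 153.5.
X's profit: (153.5 − 69)·42.25 = 3570.125.

3570.125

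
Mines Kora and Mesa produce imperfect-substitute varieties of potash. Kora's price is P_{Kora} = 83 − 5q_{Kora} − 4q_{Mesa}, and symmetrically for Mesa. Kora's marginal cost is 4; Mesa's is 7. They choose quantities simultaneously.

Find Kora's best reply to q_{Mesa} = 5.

5.9

Mine Kora's profit: π = q_{Kora}(83 − 5q_{Kora} − 4q_{Mesa}) − 4q_{Kora}.
∂π/∂q_{Kora} = 79 − 10q_{Kora} − 4q_{Mesa} = 0 ⇒ q_{Kora} = 7.9 − 0.4q_{Mesa}.
At q_{Mesa} = 5: q_{Kora} = 7.9 − 0.4·5 = 5.9.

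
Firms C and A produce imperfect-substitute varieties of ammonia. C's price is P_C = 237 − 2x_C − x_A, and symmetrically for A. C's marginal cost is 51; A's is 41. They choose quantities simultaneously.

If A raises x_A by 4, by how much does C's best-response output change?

Firm C's profit: π = x_C(237 − 2x_C − x_A) − 51x_C.
∂π/∂x_C = 186 − 4x_C − x_A = 0 ⇒ x_C = 46.5 − 0.25x_A.
The reaction-function slope is −0.25, so a 4-unit rise in x_A moves x_C by −0.25 × 4 = −1. C's best response falls — the actions are strategic substitutes.

-1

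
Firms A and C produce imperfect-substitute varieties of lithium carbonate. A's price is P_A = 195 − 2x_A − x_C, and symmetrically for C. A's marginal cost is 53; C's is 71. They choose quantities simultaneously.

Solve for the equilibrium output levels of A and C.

29.6, 23.6

Firm A's profit: π = x_A(195 − 2x_A − x_C) − 53x_A.
∂π/∂x_A = 142 − 4x_A − x_C = 0 ⇒ x_A = 35.5 − 0.25x_C.
Similarly x_C = 31 − 0.25x_A.
Solving the two reaction functions simultaneously: (1 − (−0.25)(−0.25))x_A = 35.5 − 0.25·31, so 0.9375x_A = 27.75 and x_A = 29.6.
Then x_C = 31 − 0.25·29.6 = 23.6.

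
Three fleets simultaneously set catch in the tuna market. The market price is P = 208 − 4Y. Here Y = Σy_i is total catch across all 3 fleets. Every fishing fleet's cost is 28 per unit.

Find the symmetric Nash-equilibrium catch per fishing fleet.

A representative fishing fleet's profit is π_i = y_i(208 − 4Y) − 28y_i, with Y = y_i + Σ_{j≠i} y_j.
First-order condition: 180 − 8y_i − 4Σ_{j≠i} y_j = 0.
In a symmetric equilibrium every fishing fleet chooses the same y, so Σ_{j≠i} y_j = 2y. The condition becomes 180 − 16y = 0, giving y = 180/16 = 11.25.

11.25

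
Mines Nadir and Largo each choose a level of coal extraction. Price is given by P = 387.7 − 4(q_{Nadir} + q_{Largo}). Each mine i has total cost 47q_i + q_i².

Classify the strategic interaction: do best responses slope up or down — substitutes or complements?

strategic substitutes

Mine Nadir's profit: π = q_{Nadir}(387.7 − 4(q_{Nadir} + q_{Largo})) − 47q_{Nadir} − q_{Nadir}².
∂π/∂q_{Nadir} = 340.7 − 10q_{Nadir} − 4q_{Largo} = 0, so q_{Nadir} = 34.07 − 0.4q_{Largo}.
The best-response slope dq_{Nadir}/dq_{Largo} = −0.4 < 0: the reaction function is downward-sloping, so the choices are strategic substitutes.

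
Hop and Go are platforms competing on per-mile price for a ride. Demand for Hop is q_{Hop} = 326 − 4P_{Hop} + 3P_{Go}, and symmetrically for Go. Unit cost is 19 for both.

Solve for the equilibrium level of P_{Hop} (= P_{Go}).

80.4

Hop's profit: π = (P_{Hop} − 19)(326 − 4P_{Hop} + 3P_{Go}).
∂π/∂P_{Hop} = 402 − 8P_{Hop} + 3P_{Go} = 0 ⇒ P_{Hop} = 50.25 + 0.375P_{Go}.
By symmetry P_{Go} = P_{Hop}; substituting into the reaction function, 0.625P_{Hop} = 50.25 and P_{Hop} = 80.4.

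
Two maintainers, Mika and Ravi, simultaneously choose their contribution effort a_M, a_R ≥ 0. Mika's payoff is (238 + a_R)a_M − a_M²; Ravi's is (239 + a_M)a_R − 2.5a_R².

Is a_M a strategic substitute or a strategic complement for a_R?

strategic complements

Expanding Mika's payoff: 238a_M + a_Ra_M − a_M².
∂π/∂a_M = 238 + a_R − 2a_M = 0, so a_M = 119 + 0.5a_R.
The best-response slope da_M/da_R = 0.5 > 0: the reaction function is upward-sloping, so the choices are strategic complements.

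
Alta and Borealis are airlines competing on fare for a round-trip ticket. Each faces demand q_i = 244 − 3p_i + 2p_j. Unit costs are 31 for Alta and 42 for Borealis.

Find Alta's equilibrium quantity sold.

Alta's profit: π = (p_{Alta} − 31)(244 − 3p_{Alta} + 2p_{Borealis}).
∂π/∂p_{Alta} = 337 − 6p_{Alta} + 2p_{Borealis} = 0 ⇒ p_{Alta} = 337/6 + (1/3)p_{Borealis}.
Similarly p_{Borealis} = 185/3 + (1/3)p_{Alta}.
Substituting the second reaction function into the first: p_{Alta} = 337/6 + (1/3)(185/3 + (1/3)p_{Alta}), which gives (8/9)p_{Alta} = 1381/18 ⇒ p_{Alta} = 86.3125.
Then p_{Borealis} = 185/3 + (1/3)·86.3125 = 90.4375.
q_{Alta} = 244 − 3·86.3125 + 2·90.4375 = 165.9375.

165.9375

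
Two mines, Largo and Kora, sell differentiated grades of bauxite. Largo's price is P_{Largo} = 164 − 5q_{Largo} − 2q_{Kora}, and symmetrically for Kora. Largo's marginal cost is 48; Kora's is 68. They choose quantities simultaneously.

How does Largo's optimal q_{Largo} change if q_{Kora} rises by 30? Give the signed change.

Mine Largo's profit: π = q_{Largo}(164 − 5q_{Largo} − 2q_{Kora}) − 48q_{Largo}.
∂π/∂q_{Largo} = 116 − 10q_{Largo} − 2q_{Kora} = 0 ⇒ q_{Largo} = 11.6 − 0.2q_{Kora}.
The reaction-function slope is −0.2, so a 30-unit rise in q_{Kora} moves q_{Largo} by −0.2 × 30 = −6. Largo's best response falls — the actions are strategic substitutes.

-6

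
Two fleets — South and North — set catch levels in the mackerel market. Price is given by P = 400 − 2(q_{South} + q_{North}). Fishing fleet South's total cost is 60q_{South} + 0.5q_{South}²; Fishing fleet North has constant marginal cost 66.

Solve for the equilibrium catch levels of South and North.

Fishing fleet South's profit: π = q_{South}(400 − 2(q_{South} + q_{North})) − 60q_{South} − 0.5q_{South}².
∂π/∂q_{South} = 340 − 5q_{South} − 2q_{North} = 0, so q_{South} = 68 − 0.4q_{North}.
For North: ∂π/∂q_{North} = 334 − 4q_{North} − 2q_{South} = 0 ⇒ q_{North} = 83.5 − 0.5q_{South}.
Solving the two reaction functions simultaneously: (1 − (−0.4)(−0.5))q_{South} = 68 − 0.4·83.5, so 0.8q_{South} = 34.6 and q_{South} = 43.25.
Then q_{North} = 83.5 − 0.5·43.25 = 61.875.

43.25, 61.875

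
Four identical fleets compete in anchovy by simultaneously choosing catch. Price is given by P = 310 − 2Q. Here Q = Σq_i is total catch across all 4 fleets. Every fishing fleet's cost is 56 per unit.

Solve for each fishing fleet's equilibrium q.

25.4

A representative fishing fleet's profit is π_i = q_i(310 − 2Q) − 56q_i, with Q = q_i + Σ_{j≠i} q_j.
First-order condition: 254 − 4q_i − 2Σ_{j≠i} q_j = 0.
In a symmetric equilibrium every fishing fleet chooses the same q, so Σ_{j≠i} q_j = 3q. The condition becomes 254 − 10q = 0, giving q = 254/10 = 25.4.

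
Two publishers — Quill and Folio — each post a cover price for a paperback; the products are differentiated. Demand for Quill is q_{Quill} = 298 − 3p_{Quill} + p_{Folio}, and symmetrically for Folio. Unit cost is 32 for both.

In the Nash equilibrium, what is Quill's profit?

Quill's profit: π = (p_{Quill} − 32)(298 − 3p_{Quill} + p_{Folio}).
∂π/∂p_{Quill} = 394 − 6p_{Quill} + p_{Folio} = 0 ⇒ p_{Quill} = 197/3 + (1/6)p_{Folio}.
By symmetry p_{Folio} = p_{Quill}; substituting into the reaction function, (5/6)p_{Quill} = 197/3 and p_{Quill} = 78.8.
q_{Quill} = 298 − 3·78.8 + 78.8 = 140.4.
Profit = (78.8 − 32)·140.4 = 6570.72.

6570.72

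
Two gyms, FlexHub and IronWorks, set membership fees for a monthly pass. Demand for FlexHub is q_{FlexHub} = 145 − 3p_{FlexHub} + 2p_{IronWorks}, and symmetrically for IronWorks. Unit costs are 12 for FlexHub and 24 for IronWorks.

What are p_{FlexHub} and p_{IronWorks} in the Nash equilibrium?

47.5, 52

FlexHub's profit: π = (p_{FlexHub} − 12)(145 − 3p_{FlexHub} + 2p_{IronWorks}).
∂π/∂p_{FlexHub} = 181 − 6p_{FlexHub} + 2p_{IronWorks} = 0 ⇒ p_{FlexHub} = 181/6 + (1/3)p_{IronWorks}.
Similarly p_{IronWorks} = 217/6 + (1/3)p_{FlexHub}.
Plugging p_{IronWorks} into FlexHub's best response: p_{FlexHub} = 181/6 + (1/3)(217/6 + (1/3)p_{FlexHub}) ⇒ (8/9)p_{FlexHub} = 380/9, so p_{FlexHub} = 47.5.
Then p_{IronWorks} = 217/6 + (1/3)·47.5 = 52.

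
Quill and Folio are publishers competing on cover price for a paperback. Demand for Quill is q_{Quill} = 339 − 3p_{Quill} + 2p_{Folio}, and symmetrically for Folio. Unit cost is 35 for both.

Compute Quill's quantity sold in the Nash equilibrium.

228

Quill's profit: π = (p_{Quill} − 35)(339 − 3p_{Quill} + 2p_{Folio}).
∂π/∂p_{Quill} = 444 − 6p_{Quill} + 2p_{Folio} = 0 ⇒ p_{Quill} = 74 + (1/3)p_{Folio}.
The game is symmetric, so in equilibrium p_{Folio} = p_{Quill}: the reaction function gives (2/3)p_{Quill} = 74, hence p_{Quill} = 111.
q_{Quill} = 339 − 3·111 + 2·111 = 228.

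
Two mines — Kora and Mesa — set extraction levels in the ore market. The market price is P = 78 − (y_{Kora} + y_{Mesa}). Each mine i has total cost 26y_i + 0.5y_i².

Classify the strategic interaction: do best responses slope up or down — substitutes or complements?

strategic substitutes

Mine Kora's profit: π = y_{Kora}(78 − (y_{Kora} + y_{Mesa})) − 26y_{Kora} − 0.5y_{Kora}².
∂π/∂y_{Kora} = 52 − 3y_{Kora} − y_{Mesa} = 0, so y_{Kora} = 52/3 − (1/3)y_{Mesa}.
The best-response slope dy_{Kora}/dy_{Mesa} = −1/3 < 0: the reaction function is downward-sloping, so the choices are strategic substitutes.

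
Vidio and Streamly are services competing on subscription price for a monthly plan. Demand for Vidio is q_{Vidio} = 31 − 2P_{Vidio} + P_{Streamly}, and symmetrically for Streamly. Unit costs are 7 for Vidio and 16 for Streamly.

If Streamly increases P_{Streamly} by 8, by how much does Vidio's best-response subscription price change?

2

Vidio's profit: π = (P_{Vidio} − 7)(31 − 2P_{Vidio} + P_{Streamly}).
∂π/∂P_{Vidio} = 45 − 4P_{Vidio} + P_{Streamly} = 0 ⇒ P_{Vidio} = 11.25 + 0.25P_{Streamly}.
The reaction-function slope is 0.25, so an 8-unit rise in P_{Streamly} moves P_{Vidio} by 0.25 × 8 = 2. Vidio's best response rises — the actions are strategic complements.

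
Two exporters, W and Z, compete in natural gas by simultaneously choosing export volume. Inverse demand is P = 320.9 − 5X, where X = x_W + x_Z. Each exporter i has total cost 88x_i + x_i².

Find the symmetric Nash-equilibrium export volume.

Exporter W's profit: π = x_W(320.9 − 5(x_W + x_Z)) − 88x_W − x_W².
∂π/∂x_W = 232.9 − 12x_W − 5x_Z = 0, so x_W = 2329/120 − (5/12)x_Z.
The game is symmetric, so in equilibrium x_Z = x_W: the reaction function gives (17/12)x_W = 2329/120, hence x_W = 13.7.

13.7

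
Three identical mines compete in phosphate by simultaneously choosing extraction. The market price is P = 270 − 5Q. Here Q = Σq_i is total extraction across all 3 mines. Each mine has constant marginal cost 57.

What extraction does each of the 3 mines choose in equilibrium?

10.65

A representative mine's profit is π_i = q_i(270 − 5Q) − 57q_i, with Q = q_i + Σ_{j≠i} q_j.
First-order condition: 213 − 10q_i − 5Σ_{j≠i} q_j = 0.
In a symmetric equilibrium every mine chooses the same q, so Σ_{j≠i} q_j = 2q. The condition becomes 213 − 20q = 0, giving q = 213/20 = 10.65.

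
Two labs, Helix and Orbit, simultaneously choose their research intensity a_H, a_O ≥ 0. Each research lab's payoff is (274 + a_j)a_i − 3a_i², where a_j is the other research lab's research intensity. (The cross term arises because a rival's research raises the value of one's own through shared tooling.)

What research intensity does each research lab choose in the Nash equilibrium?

Helix's payoff is (274 + a_O)a_H − 3a_H².
∂π/∂a_H = 274 + a_O − 6a_H = 0, so a_H = 137/3 + (1/6)a_O.
Setting a_H = a_O in the reaction function: a_H = 137/3 + (1/6)a_H, so a_H = (137/3) / (5/6) = 54.8.

54.8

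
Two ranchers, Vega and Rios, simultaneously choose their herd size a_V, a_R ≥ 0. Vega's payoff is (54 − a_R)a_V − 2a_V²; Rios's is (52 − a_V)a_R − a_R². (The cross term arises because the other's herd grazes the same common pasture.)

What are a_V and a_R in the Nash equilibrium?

Expanding Vega's payoff: 54a_V − a_Ra_V − 2a_V².
∂π/∂a_V = 54 − a_R − 4a_V = 0, so a_V = 13.5 − 0.25a_R.
Likewise for Rios: a_R = 26 − 0.5a_V.
Plugging a_R into Vega's best response: a_V = 13.5 − 0.25(26 − 0.5a_V) ⇒ 0.875a_V = 7, so a_V = 8.
Then a_R = 26 − 0.5·8 = 22.

8, 22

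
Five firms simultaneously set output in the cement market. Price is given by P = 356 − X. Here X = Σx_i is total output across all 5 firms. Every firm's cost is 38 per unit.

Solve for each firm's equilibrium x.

A representative firm's profit is π_i = x_i(356 − X) − 38x_i, with X = x_i + Σ_{j≠i} x_j.
First-order condition: 318 − 2x_i − Σ_{j≠i} x_j = 0.
In a symmetric equilibrium every firm chooses the same x, so Σ_{j≠i} x_j = 4x. The condition becomes 318 − 6x = 0, giving x = 318/6 = 53.

53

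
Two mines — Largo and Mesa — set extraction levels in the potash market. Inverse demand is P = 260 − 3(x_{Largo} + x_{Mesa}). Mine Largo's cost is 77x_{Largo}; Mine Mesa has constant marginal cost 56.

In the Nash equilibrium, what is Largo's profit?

972

Mine Largo's profit: π = x_{Largo}(260 − 3(x_{Largo} + x_{Mesa})) − 77x_{Largo}.
∂π/∂x_{Largo} = 183 − 6x_{Largo} − 3x_{Mesa} = 0, so x_{Largo} = 30.5 − 0.5x_{Mesa}.
By the same steps for Mesa: x_{Mesa} = 34 − 0.5x_{Largo}.
Plugging x_{Mesa} into Largo's best response: x_{Largo} = 30.5 − 0.5(34 − 0.5x_{Largo}) ⇒ 0.75x_{Largo} = 13.5, so x_{Largo} = 18.
Then x_{Mesa} = 34 − 0.5·18 = 25.
Price P = 260 − 3·43 = 131.
Largo's profit: (131 − 77)·18 = 972.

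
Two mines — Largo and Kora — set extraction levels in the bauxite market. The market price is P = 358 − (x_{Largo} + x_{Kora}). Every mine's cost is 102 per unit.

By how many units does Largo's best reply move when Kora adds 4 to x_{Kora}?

-2

Mine Largo's profit: π = x_{Largo}(358 − (x_{Largo} + x_{Kora})) − 102x_{Largo}.
∂π/∂x_{Largo} = 256 − 2x_{Largo} − x_{Kora} = 0, so x_{Largo} = 128 − 0.5x_{Kora}.
The reaction-function slope is −0.5, so a 4-unit rise in x_{Kora} moves x_{Largo} by −0.5 × 4 = −2. Largo's best response falls — the actions are strategic substitutes.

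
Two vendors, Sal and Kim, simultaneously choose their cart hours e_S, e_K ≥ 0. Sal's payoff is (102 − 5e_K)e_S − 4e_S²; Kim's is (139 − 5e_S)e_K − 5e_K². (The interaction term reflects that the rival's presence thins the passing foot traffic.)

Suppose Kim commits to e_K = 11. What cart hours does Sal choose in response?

5.875

Expanding Sal's payoff: 102e_S − 5e_Ke_S − 4e_S².
∂π/∂e_S = 102 − 5e_K − 8e_S = 0, so e_S = 12.75 − 0.625e_K.
At e_K = 11: e_S = 12.75 − 0.625·11 = 5.875.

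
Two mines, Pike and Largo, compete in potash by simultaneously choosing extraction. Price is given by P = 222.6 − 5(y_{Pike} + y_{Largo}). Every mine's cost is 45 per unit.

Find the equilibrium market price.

Mine Pike's profit: π = y_{Pike}(222.6 − 5(y_{Pike} + y_{Largo})) − 45y_{Pike}.
∂π/∂y_{Pike} = 177.6 − 10y_{Pike} − 5y_{Largo} = 0, so y_{Pike} = 17.76 − 0.5y_{Largo}.
Setting y_{Pike} = y_{Largo} in the reaction function: y_{Pike} = 17.76 − 0.5y_{Pike}, so y_{Pike} = 17.76 / 1.5 = 11.84.
Equilibrium price: P = 222.6 − 5·23.68 = 104.2.

104.2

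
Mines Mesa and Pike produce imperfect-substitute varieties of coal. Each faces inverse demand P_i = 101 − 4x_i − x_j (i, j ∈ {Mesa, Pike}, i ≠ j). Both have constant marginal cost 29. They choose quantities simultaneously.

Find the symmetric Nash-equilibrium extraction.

Mine Mesa's profit: π = x_{Mesa}(101 − 4x_{Mesa} − x_{Pike}) − 29x_{Mesa}.
∂π/∂x_{Mesa} = 72 − 8x_{Mesa} − x_{Pike} = 0 ⇒ x_{Mesa} = 9 − 0.125x_{Pike}.
The game is symmetric, so in equilibrium x_{Pike} = x_{Mesa}: the reaction function gives 1.125x_{Mesa} = 9, hence x_{Mesa} = 8.

8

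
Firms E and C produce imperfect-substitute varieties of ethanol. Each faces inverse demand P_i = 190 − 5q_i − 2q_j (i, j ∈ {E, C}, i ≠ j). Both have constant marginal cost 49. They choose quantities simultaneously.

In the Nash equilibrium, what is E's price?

107.75

Firm E's profit: π = q_E(190 − 5q_E − 2q_C) − 49q_E.
∂π/∂q_E = 141 − 10q_E − 2q_C = 0 ⇒ q_E = 14.1 − 0.2q_C.
Setting q_E = q_C in the reaction function: q_E = 14.1 − 0.2q_E, so q_E = 14.1 / 1.2 = 11.75.
P_E = 190 − 5·11.75 − 2·11.75 = 107.75.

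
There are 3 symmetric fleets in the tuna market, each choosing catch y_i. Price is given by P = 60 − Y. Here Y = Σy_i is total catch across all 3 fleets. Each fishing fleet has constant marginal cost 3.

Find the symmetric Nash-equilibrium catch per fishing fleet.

A representative fishing fleet's profit is π_i = y_i(60 − Y) − 3y_i, with Y = y_i + Σ_{j≠i} y_j.
First-order condition: 57 − 2y_i − Σ_{j≠i} y_j = 0.
Imposing symmetry (y_j = y for all j) turns Σ_{j≠i} y_j into 2y, so 57 = 4y and y = 14.25.

14.25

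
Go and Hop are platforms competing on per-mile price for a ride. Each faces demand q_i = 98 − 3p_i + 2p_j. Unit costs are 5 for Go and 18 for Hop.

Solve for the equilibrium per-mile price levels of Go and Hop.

30.6875, 35.5625

Go's profit: π = (p_{Go} − 5)(98 − 3p_{Go} + 2p_{Hop}).
∂π/∂p_{Go} = 113 − 6p_{Go} + 2p_{Hop} = 0 ⇒ p_{Go} = 113/6 + (1/3)p_{Hop}.
Similarly p_{Hop} = 76/3 + (1/3)p_{Go}.
Plugging p_{Hop} into Go's best response: p_{Go} = 113/6 + (1/3)(76/3 + (1/3)p_{Go}) ⇒ (8/9)p_{Go} = 491/18, so p_{Go} = 30.6875.
Then p_{Hop} = 76/3 + (1/3)·30.6875 = 35.5625.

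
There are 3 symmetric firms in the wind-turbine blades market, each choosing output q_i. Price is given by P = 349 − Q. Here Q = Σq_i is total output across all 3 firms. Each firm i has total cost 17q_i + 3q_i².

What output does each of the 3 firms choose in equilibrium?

33.2

A representative firm's profit is π_i = q_i(349 − Q) − 17q_i − 3q_i², with Q = q_i + Σ_{j≠i} q_j.
First-order condition: 332 − 8q_i − Σ_{j≠i} q_j = 0.
With identical firms, set every q_j = q: then 332 − 8q − 2q = 0, i.e. q = 332/10 = 33.2.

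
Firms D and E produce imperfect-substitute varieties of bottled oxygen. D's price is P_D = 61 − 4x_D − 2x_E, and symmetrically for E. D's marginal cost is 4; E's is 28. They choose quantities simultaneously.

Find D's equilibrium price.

30

Firm D's profit: π = x_D(61 − 4x_D − 2x_E) − 4x_D.
∂π/∂x_D = 57 − 8x_D − 2x_E = 0 ⇒ x_D = 7.125 − 0.25x_E.
Similarly x_E = 4.125 − 0.25x_D.
Substituting the second reaction function into the first: x_D = 7.125 − 0.25(4.125 − 0.25x_D), which gives 0.9375x_D = 195/32 ⇒ x_D = 6.5.
Then x_E = 4.125 − 0.25·6.5 = 2.5.
P_D = 61 − 4·6.5 − 2·2.5 = 30.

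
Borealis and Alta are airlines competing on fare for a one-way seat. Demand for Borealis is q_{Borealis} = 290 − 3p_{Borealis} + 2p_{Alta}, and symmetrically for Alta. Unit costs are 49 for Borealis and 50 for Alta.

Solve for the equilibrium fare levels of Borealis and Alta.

109.4375, 109.8125

Borealis's profit: π = (p_{Borealis} − 49)(290 − 3p_{Borealis} + 2p_{Alta}).
∂π/∂p_{Borealis} = 437 − 6p_{Borealis} + 2p_{Alta} = 0 ⇒ p_{Borealis} = 437/6 + (1/3)p_{Alta}.
Similarly p_{Alta} = 220/3 + (1/3)p_{Borealis}.
Substituting the second reaction function into the first: p_{Borealis} = 437/6 + (1/3)(220/3 + (1/3)p_{Borealis}), which gives (8/9)p_{Borealis} = 1751/18 ⇒ p_{Borealis} = 109.4375.
Then p_{Alta} = 220/3 + (1/3)·109.4375 = 109.8125.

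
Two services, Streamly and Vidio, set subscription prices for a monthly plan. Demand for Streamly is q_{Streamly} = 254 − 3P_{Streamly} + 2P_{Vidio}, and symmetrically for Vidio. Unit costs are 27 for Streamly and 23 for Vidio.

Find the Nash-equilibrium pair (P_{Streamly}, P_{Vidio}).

83, 81.5

Streamly's profit: π = (P_{Streamly} − 27)(254 − 3P_{Streamly} + 2P_{Vidio}).
∂π/∂P_{Streamly} = 335 − 6P_{Streamly} + 2P_{Vidio} = 0 ⇒ P_{Streamly} = 335/6 + (1/3)P_{Vidio}.
Similarly P_{Vidio} = 323/6 + (1/3)P_{Streamly}.
Substituting the second reaction function into the first: P_{Streamly} = 335/6 + (1/3)(323/6 + (1/3)P_{Streamly}), which gives (8/9)P_{Streamly} = 664/9 ⇒ P_{Streamly} = 83.
Then P_{Vidio} = 323/6 + (1/3)·83 = 81.5.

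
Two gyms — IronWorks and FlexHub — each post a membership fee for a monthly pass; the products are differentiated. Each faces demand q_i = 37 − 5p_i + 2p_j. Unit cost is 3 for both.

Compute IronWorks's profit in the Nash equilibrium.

IronWorks's profit: π = (p_{IronWorks} − 3)(37 − 5p_{IronWorks} + 2p_{FlexHub}).
∂π/∂p_{IronWorks} = 52 − 10p_{IronWorks} + 2p_{FlexHub} = 0 ⇒ p_{IronWorks} = 5.2 + 0.2p_{FlexHub}.
Setting p_{IronWorks} = p_{FlexHub} in the reaction function: p_{IronWorks} = 5.2 + 0.2p_{IronWorks}, so p_{IronWorks} = 5.2 / 0.8 = 6.5.
q_{IronWorks} = 37 − 5·6.5 + 2·6.5 = 17.5.
Profit = (6.5 − 3)·17.5 = 61.25.

61.25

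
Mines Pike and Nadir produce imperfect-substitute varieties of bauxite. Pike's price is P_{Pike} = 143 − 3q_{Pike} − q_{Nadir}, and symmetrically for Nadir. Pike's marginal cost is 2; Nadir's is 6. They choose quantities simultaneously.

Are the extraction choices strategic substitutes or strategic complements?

strategic substitutes

Mine Pike's profit: π = q_{Pike}(143 − 3q_{Pike} − q_{Nadir}) − 2q_{Pike}.
∂π/∂q_{Pike} = 141 − 6q_{Pike} − q_{Nadir} = 0 ⇒ q_{Pike} = 23.5 − (1/6)q_{Nadir}.
The best-response slope dq_{Pike}/dq_{Nadir} = −1/6 < 0: the reaction function is downward-sloping, so the choices are strategic substitutes.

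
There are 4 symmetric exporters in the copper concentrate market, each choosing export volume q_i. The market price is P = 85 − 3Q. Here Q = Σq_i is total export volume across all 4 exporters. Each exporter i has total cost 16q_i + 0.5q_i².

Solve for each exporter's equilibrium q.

A representative exporter's profit is π_i = q_i(85 − 3Q) − 16q_i − 0.5q_i², with Q = q_i + Σ_{j≠i} q_j.
First-order condition: 69 − 7q_i − 3Σ_{j≠i} q_j = 0.
In a symmetric equilibrium every exporter chooses the same q, so Σ_{j≠i} q_j = 3q. The condition becomes 69 − 16q = 0, giving q = 69/16 = 4.3125.

4.3125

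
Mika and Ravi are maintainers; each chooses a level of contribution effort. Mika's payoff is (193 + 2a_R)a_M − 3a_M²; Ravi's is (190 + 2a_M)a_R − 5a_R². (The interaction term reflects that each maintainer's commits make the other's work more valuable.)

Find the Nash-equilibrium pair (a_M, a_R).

Expanding Mika's payoff: 193a_M + 2a_Ra_M − 3a_M².
∂π/∂a_M = 193 + 2a_R − 6a_M = 0, so a_M = 193/6 + (1/3)a_R.
Likewise for Ravi: a_R = 19 + 0.2a_M.
Substituting the second reaction function into the first: a_M = 193/6 + (1/3)(19 + 0.2a_M), which gives (14/15)a_M = 38.5 ⇒ a_M = 41.25.
Then a_R = 19 + 0.2·41.25 = 27.25.

41.25, 27.25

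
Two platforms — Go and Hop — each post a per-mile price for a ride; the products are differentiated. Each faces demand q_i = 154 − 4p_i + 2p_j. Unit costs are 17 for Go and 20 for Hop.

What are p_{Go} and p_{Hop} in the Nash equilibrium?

Go's profit: π = (p_{Go} − 17)(154 − 4p_{Go} + 2p_{Hop}).
∂π/∂p_{Go} = 222 − 8p_{Go} + 2p_{Hop} = 0 ⇒ p_{Go} = 27.75 + 0.25p_{Hop}.
Similarly p_{Hop} = 29.25 + 0.25p_{Go}.
Plugging p_{Hop} into Go's best response: p_{Go} = 27.75 + 0.25(29.25 + 0.25p_{Go}) ⇒ 0.9375p_{Go} = 35.0625, so p_{Go} = 37.4.
Then p_{Hop} = 29.25 + 0.25·37.4 = 38.6.

37.4, 38.6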